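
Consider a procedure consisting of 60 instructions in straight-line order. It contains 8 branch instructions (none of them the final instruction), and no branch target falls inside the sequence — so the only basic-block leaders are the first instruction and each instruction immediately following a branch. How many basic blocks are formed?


With no in-sequence branch targets, the leaders are the first instruction plus the instruction after each branch.
Number of basic blocks = branches + 1
= 8 + 1 = 9

9


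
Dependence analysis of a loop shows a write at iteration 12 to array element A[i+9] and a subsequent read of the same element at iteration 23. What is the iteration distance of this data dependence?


Distance = read iteration - write iteration
= 23 - 12 = 11

11


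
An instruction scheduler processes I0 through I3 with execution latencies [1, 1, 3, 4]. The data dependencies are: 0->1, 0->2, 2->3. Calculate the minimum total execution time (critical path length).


Compute longest path through dependency graph: dist(Ik) = max over predecessors of dist + latency(Ik).
dist(I0) = latency 1 = 1
dist(I1) = dist(I0) + 1 = 1 + 1 = 2
dist(I2) = dist(I0) + 3 = 1 + 3 = 4
dist(I3) = dist(I2) + 4 = 4 + 4 = 8
Critical path = max dist = 8

8


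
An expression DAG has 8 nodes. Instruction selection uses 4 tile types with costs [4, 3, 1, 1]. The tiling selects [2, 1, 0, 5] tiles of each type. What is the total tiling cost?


Total cost = sum(count_i * cost_i)
= 2*4 + 1*3 + 0*1 + 5*1
= 16

16


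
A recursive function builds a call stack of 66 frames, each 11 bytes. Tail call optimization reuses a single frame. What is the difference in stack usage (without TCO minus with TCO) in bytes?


Without TCO: 66 * 11 = 726 bytes
With TCO: reuse 1 frame = 11 bytes
Savings = 726 - 11 = 715

715


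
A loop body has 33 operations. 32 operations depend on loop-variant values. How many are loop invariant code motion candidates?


Invariant candidates = total - loop-dependent
= 33 - 32 = 1

1


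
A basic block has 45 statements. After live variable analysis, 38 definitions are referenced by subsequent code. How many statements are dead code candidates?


Dead code = total statements - live definitions
= 45 - 38 = 7

7


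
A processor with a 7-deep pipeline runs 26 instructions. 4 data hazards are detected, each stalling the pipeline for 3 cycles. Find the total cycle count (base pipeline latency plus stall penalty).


Base cycles = 7 + 26 - 1 = 32
Total stalls = 4 * 3 = 12
Total = 32 + 12 = 44

44


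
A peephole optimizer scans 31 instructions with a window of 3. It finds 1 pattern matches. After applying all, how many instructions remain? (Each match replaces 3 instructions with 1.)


Each match removes 2 instructions.
Total removed = 1 * 2 = 2
Remaining = 31 - 2 = 29

29


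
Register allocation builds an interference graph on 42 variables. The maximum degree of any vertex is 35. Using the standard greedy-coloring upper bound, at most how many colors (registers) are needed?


Greedy coloring never needs more than (max_degree + 1) colors: when coloring a vertex, at most max_degree neighbors are already colored.
Upper bound = 35 + 1 = 36

36


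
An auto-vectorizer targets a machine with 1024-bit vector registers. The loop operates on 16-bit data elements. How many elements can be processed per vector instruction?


Width = SIMD bits / data type bits
= 1024 / 16 = 64

64


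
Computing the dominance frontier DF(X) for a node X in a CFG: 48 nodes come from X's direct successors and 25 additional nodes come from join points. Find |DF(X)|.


DF(X) = direct successor contributions + join point contributions
= 48 + 25 = 73

73


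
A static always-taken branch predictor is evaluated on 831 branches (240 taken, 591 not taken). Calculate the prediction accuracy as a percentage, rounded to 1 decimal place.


Predictor: always-taken
Correct predictions = 240
Accuracy = 240 / 831 * 100 = 28.9%

28.9


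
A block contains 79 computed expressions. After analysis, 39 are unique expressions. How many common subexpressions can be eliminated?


CSE count = total expressions - unique expressions
= 79 - 39 = 40

40


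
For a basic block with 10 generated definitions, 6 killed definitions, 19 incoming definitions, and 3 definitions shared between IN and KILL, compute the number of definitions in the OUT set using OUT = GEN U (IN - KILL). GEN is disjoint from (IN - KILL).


IN - KILL: 19 - 3 = 16 surviving definitions
OUT = GEN + surviving = 10 + 16 = 26

26


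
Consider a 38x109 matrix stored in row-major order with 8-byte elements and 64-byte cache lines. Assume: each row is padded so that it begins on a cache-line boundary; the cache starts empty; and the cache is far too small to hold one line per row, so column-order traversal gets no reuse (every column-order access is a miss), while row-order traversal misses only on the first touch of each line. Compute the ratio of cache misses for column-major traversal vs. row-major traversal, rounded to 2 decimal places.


Each row occupies 109 * 8 = 872 bytes and starts on a line boundary, so it spans ceil(872 / 64) = 14 cache lines.
Row-major traversal misses (one per line touched): 38 * ceil(109 * 8 / 64) = 532
Column-major traversal misses (no reuse, every access misses): 38 * 109 = 4142
Ratio = 4142 / 532 = 7.79

7.79


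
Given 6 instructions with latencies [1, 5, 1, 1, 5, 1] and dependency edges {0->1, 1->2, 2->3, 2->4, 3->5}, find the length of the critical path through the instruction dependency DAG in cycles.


Compute longest path through dependency graph: dist(Ik) = max over predecessors of dist + latency(Ik).
dist(I0) = latency 1 = 1
dist(I1) = dist(I0) + 5 = 1 + 5 = 6
dist(I2) = dist(I1) + 1 = 6 + 1 = 7
dist(I3) = dist(I2) + 1 = 7 + 1 = 8
dist(I4) = dist(I2) + 5 = 7 + 5 = 12
dist(I5) = dist(I3) + 1 = 8 + 1 = 9
Critical path = max dist = 12

12


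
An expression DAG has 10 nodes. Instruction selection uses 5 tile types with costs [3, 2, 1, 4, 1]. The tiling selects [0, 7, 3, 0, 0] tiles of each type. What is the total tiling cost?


Total cost = sum(count_i * cost_i)
= 0*3 + 7*2 + 3*1 + 0*4 + 0*1
= 17

17


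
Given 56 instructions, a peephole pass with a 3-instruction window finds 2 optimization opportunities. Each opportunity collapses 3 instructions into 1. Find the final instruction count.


Each match removes 2 instructions.
Total removed = 2 * 2 = 4
Remaining = 56 - 4 = 52

52


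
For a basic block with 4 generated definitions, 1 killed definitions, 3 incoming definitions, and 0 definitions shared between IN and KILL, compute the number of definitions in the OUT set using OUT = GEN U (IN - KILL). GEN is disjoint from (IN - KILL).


IN - KILL: 3 - 0 = 3 surviving definitions
OUT = GEN + surviving = 4 + 3 = 7

7


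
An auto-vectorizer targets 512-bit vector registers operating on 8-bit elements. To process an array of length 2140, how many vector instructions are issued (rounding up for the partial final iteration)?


Width = 512 / 8 = 64 elements per vector op
Iterations = ceil(2140 / 64) = 34

34


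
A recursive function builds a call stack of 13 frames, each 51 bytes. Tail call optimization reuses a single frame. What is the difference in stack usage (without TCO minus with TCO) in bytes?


Without TCO: 13 * 51 = 663 bytes
With TCO: reuse 1 frame = 51 bytes
Savings = 663 - 51 = 612

612


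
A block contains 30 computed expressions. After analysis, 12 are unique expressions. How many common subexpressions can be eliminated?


CSE count = total expressions - unique expressions
= 30 - 12 = 18

18


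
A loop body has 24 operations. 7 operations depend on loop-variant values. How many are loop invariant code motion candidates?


Invariant candidates = total - loop-dependent
= 24 - 7 = 17

17


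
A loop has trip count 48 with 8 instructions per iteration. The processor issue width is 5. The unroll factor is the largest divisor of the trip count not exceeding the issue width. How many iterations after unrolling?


Largest divisor of 48 <= 5 is 4
New iterations = 48 / 4 = 12

12


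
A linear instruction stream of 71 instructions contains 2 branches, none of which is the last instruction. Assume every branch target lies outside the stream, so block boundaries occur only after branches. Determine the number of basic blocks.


With no in-sequence branch targets, the leaders are the first instruction plus the instruction after each branch.
Number of basic blocks = branches + 1
= 2 + 1 = 3

3


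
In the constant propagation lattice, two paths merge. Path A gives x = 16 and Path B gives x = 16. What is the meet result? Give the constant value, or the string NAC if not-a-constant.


Meet operation: if both paths give the same constant, result is that constant; if they differ, result is NAC (not-a-constant).
Path A: 16, Path B: 16 -> equal
Result: constant -> 16

16


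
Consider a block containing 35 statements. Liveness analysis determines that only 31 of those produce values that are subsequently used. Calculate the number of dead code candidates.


Dead code = total statements - live definitions
= 35 - 31 = 4

4


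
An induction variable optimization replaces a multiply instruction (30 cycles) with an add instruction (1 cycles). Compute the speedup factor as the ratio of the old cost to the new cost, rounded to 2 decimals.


Ratio = mult_cost / add_cost = 30 / 1 = 30.0

30.0


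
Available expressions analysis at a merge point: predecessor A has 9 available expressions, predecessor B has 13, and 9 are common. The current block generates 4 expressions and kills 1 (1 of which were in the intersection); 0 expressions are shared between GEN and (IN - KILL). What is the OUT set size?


IN = intersection of predecessors = 9
IN - KILL = 9 - 1 = 8
|OUT| = |GEN| + |IN - KILL| - |GEN ∩ (IN - KILL)| = 4 + 8 - 0 = 12

12


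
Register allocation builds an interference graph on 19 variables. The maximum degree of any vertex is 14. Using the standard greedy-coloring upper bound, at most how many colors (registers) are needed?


Greedy coloring never needs more than (max_degree + 1) colors: when coloring a vertex, at most max_degree neighbors are already colored.
Upper bound = 14 + 1 = 15

15


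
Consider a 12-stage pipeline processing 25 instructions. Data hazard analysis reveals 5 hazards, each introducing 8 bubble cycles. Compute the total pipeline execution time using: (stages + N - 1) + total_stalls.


Base cycles = 12 + 25 - 1 = 36
Total stalls = 5 * 8 = 40
Total = 36 + 40 = 76

76


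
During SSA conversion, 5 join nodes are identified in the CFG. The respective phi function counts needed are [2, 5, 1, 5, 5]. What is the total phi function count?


Total phi functions = sum of phi functions at each join node
= 2 + 5 + 1 + 5 + 5 = 18

18


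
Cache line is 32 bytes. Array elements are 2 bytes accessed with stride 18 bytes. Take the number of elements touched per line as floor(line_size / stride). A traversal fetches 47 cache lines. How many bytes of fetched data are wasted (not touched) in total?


Elements per line = floor(32 / 18) = 1
Bytes used per line = 1 * 2 = 2
Wasted per line = 32 - 2 = 30
Total wasted = 30 * 47 = 1410

1410


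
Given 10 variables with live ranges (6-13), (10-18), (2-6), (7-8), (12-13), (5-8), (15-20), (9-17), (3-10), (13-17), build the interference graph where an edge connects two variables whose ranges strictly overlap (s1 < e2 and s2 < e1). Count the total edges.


Check all pairs for overlapping intervals.
Two intervals (s1,e1) and (s2,e2) overlap if s1 < e2 and s2 < e1.
v0 (6-13) vs v1..v9: overlaps v1, v3, v4, v5, v7, v8 -> 6
v1 (10-18) vs v2..v9: overlaps v4, v6, v7, v9 -> 4
v2 (2-6) vs v3..v9: overlaps v5, v8 -> 2
v3 (7-8) vs v4..v9: overlaps v5, v8 -> 2
v4 (12-13) vs v5..v9: overlaps v7 -> 1
v5 (5-8) vs v6..v9: overlaps v8 -> 1
v6 (15-20) vs v7..v9: overlaps v7, v9 -> 2
v7 (9-17) vs v8..v9: overlaps v8, v9 -> 2
v8 (3-10) vs v9: overlaps none -> 0
Total overlapping pairs = 6 + 4 + 2 + 2 + 1 + 1 + 2 + 2 + 0 = 20

20


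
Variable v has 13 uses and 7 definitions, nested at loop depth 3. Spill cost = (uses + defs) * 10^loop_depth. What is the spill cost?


uses + defs = 13 + 7 = 20
10^3 = 1000
Spill cost = 20 * 1000 = 20000

20000


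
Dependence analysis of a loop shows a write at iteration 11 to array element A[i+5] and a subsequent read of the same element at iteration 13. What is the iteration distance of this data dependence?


Distance = read iteration - write iteration
= 13 - 11 = 2

2


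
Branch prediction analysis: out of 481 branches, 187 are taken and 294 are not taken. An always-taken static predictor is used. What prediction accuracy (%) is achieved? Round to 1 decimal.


Predictor: always-taken
Correct predictions = 187
Accuracy = 187 / 481 * 100 = 38.9%

38.9


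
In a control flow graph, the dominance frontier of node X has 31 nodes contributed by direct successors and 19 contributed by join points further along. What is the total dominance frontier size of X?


DF(X) = direct successor contributions + join point contributions
= 31 + 19 = 50

50


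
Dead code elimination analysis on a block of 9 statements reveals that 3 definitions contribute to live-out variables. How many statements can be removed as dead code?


Dead code = total statements - live definitions
= 9 - 3 = 6

6


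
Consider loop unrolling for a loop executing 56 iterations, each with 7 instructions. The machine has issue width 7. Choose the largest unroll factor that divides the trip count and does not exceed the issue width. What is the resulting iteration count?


Largest divisor of 56 <= 7 is 7
New iterations = 56 / 7 = 8

8


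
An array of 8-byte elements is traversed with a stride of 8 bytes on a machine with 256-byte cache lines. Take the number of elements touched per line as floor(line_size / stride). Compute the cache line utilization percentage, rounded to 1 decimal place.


Elements per cache line = floor(256 / 8) = 32
Bytes used = 32 * 8 = 256
Utilization = 256 / 256 * 100 = 100.0%

100.0


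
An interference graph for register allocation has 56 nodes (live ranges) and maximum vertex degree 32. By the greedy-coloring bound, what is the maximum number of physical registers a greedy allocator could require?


Greedy coloring never needs more than (max_degree + 1) colors: when coloring a vertex, at most max_degree neighbors are already colored.
Upper bound = 32 + 1 = 33

33


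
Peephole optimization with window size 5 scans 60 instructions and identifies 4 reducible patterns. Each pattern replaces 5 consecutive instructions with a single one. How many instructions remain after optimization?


Each match removes 4 instructions.
Total removed = 4 * 4 = 16
Remaining = 60 - 16 = 44

44


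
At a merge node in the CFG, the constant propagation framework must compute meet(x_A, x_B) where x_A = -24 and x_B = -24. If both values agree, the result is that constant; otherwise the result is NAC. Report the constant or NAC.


Meet operation: if both paths give the same constant, result is that constant; if they differ, result is NAC (not-a-constant).
Path A: -24, Path B: -24 -> equal
Result: constant -> -24

-24


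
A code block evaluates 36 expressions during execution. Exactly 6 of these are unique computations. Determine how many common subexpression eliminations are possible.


CSE count = total expressions - unique expressions
= 36 - 6 = 30

30


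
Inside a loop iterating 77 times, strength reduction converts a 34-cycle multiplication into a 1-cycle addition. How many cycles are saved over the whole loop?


Per-iteration saving = 34 - 1 = 33
Total saved = 77 * 33 = 2541

2541


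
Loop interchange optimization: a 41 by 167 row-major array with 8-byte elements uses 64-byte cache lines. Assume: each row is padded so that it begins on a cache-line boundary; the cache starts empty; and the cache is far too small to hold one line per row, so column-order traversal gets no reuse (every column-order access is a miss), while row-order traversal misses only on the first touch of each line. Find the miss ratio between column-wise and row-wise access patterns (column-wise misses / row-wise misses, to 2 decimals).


Each row occupies 167 * 8 = 1336 bytes and starts on a line boundary, so it spans ceil(1336 / 64) = 21 cache lines.
Row-major traversal misses (one per line touched): 41 * ceil(167 * 8 / 64) = 861
Column-major traversal misses (no reuse, every access misses): 41 * 167 = 6847
Ratio = 6847 / 861 = 7.95

7.95


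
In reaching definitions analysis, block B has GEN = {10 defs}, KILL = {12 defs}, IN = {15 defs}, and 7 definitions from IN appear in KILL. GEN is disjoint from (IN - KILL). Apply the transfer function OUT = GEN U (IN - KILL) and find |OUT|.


IN - KILL: 15 - 7 = 8 surviving definitions
OUT = GEN + surviving = 10 + 8 = 18

18


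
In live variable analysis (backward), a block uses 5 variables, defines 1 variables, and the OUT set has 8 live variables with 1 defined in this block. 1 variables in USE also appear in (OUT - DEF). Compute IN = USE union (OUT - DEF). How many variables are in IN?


OUT - DEF: 8 - 1 = 7
|IN| = |USE| + |OUT - DEF| - |USE ∩ (OUT - DEF)| = 5 + 7 - 1 = 11

11


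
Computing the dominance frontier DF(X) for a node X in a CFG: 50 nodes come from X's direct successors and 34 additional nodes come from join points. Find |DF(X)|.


DF(X) = direct successor contributions + join point contributions
= 50 + 34 = 84

84


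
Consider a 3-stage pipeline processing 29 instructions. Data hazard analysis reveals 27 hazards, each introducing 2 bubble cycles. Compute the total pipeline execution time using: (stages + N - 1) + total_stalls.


Base cycles = 3 + 29 - 1 = 31
Total stalls = 27 * 2 = 54
Total = 31 + 54 = 85

85


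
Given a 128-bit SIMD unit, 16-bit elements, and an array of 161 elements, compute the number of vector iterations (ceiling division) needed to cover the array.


Width = 128 / 16 = 8 elements per vector op
Iterations = ceil(161 / 8) = 21

21


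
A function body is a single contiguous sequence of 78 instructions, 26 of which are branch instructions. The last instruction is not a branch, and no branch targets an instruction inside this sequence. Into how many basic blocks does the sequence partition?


With no in-sequence branch targets, the leaders are the first instruction plus the instruction after each branch.
Number of basic blocks = branches + 1
= 26 + 1 = 27

27


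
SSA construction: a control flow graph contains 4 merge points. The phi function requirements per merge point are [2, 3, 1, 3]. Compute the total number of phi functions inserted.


Total phi functions = sum of phi functions at each join node
= 2 + 3 + 1 + 3 = 9

9


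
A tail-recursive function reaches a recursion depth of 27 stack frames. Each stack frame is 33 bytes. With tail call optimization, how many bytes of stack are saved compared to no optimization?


Without TCO: 27 * 33 = 891 bytes
With TCO: reuse 1 frame = 33 bytes
Savings = 891 - 33 = 858

858


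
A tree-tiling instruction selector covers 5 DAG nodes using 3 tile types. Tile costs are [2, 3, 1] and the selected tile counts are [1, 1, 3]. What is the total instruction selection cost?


Total cost = sum(count_i * cost_i)
= 1*2 + 1*3 + 3*1
= 8

8


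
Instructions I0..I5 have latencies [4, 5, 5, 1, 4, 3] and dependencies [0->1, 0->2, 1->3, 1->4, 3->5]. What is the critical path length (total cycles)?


Compute longest path through dependency graph: dist(Ik) = max over predecessors of dist + latency(Ik).
dist(I0) = latency 4 = 4
dist(I1) = dist(I0) + 5 = 4 + 5 = 9
dist(I2) = dist(I0) + 5 = 4 + 5 = 9
dist(I3) = dist(I1) + 1 = 9 + 1 = 10
dist(I4) = dist(I1) + 4 = 9 + 4 = 13
dist(I5) = dist(I3) + 3 = 10 + 3 = 13
Critical path = max dist = 13

13


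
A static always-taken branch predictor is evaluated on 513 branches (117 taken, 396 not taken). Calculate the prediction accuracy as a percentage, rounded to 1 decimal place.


Predictor: always-taken
Correct predictions = 117
Accuracy = 117 / 513 * 100 = 22.8%

22.8


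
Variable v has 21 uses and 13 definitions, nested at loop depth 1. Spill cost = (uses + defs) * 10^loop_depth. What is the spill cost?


uses + defs = 21 + 13 = 34
10^1 = 10
Spill cost = 34 * 10 = 340

340


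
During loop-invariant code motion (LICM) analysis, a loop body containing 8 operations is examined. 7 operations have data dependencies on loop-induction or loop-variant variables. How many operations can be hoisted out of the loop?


Invariant candidates = total - loop-dependent
= 8 - 7 = 1

1


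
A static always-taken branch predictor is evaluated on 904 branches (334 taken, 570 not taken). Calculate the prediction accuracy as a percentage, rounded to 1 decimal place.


Predictor: always-taken
Correct predictions = 334
Accuracy = 334 / 904 * 100 = 36.9%

36.9


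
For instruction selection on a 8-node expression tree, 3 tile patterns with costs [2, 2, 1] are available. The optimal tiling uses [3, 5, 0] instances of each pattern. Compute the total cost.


Total cost = sum(count_i * cost_i)
= 3*2 + 5*2 + 0*1
= 16

16


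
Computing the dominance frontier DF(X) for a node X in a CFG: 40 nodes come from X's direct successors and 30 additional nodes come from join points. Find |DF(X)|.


DF(X) = direct successor contributions + join point contributions
= 40 + 30 = 70

70


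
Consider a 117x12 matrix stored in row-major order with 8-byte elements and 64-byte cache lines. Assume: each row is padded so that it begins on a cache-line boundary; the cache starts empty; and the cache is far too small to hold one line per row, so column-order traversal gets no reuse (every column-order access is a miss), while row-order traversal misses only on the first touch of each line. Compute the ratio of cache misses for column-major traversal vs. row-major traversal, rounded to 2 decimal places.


Each row occupies 12 * 8 = 96 bytes and starts on a line boundary, so it spans ceil(96 / 64) = 2 cache lines.
Row-major traversal misses (one per line touched): 117 * ceil(12 * 8 / 64) = 234
Column-major traversal misses (no reuse, every access misses): 117 * 12 = 1404
Ratio = 1404 / 234 = 6.0

6.0


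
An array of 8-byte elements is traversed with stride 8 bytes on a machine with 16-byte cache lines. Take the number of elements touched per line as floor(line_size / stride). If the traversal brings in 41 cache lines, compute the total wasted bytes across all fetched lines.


Elements per line = floor(16 / 8) = 2
Bytes used per line = 2 * 8 = 16
Wasted per line = 16 - 16 = 0
Total wasted = 0 * 41 = 0

0


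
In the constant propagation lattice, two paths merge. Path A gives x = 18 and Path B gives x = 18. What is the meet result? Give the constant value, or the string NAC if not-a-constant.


Meet operation: if both paths give the same constant, result is that constant; if they differ, result is NAC (not-a-constant).
Path A: 18, Path B: 18 -> equal
Result: constant -> 18

18


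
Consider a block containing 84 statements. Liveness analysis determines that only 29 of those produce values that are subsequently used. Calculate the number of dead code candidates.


Dead code = total statements - live definitions
= 84 - 29 = 55

55


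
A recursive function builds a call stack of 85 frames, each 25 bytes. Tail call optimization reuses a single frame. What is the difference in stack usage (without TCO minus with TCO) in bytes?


Without TCO: 85 * 25 = 2125 bytes
With TCO: reuse 1 frame = 25 bytes
Savings = 2125 - 25 = 2100

2100


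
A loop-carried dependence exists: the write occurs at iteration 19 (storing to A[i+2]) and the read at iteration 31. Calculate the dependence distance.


Distance = read iteration - write iteration
= 31 - 19 = 12

12


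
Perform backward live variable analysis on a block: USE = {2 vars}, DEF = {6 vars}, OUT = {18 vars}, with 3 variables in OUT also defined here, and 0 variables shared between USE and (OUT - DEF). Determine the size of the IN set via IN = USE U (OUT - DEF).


OUT - DEF: 18 - 3 = 15
|IN| = |USE| + |OUT - DEF| - |USE ∩ (OUT - DEF)| = 2 + 15 - 0 = 17

17


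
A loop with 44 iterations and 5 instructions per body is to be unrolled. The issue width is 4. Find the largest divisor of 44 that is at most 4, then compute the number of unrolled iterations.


Largest divisor of 44 <= 4 is 4
New iterations = 44 / 4 = 11

11


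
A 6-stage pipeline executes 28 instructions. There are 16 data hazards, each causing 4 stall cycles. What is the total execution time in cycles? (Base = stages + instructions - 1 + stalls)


Base cycles = 6 + 28 - 1 = 33
Total stalls = 16 * 4 = 64
Total = 33 + 64 = 97

97


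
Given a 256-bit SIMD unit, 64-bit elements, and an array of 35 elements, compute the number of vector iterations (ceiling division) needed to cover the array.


Width = 256 / 64 = 4 elements per vector op
Iterations = ceil(35 / 4) = 9

9


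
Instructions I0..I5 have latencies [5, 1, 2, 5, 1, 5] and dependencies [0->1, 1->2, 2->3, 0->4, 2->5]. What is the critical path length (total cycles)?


Compute longest path through dependency graph: dist(Ik) = max over predecessors of dist + latency(Ik).
dist(I0) = latency 5 = 5
dist(I1) = dist(I0) + 1 = 5 + 1 = 6
dist(I2) = dist(I1) + 2 = 6 + 2 = 8
dist(I3) = dist(I2) + 5 = 8 + 5 = 13
dist(I4) = dist(I0) + 1 = 5 + 1 = 6
dist(I5) = dist(I2) + 5 = 8 + 5 = 13
Critical path = max dist = 13

13


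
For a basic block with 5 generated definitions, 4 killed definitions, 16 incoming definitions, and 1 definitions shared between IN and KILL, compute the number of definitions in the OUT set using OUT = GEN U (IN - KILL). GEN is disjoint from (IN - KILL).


IN - KILL: 16 - 1 = 15 surviving definitions
OUT = GEN + surviving = 5 + 15 = 20

20


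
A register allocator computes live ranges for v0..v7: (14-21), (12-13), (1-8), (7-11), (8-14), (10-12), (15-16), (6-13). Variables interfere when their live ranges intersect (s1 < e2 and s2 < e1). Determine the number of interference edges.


Check all pairs for overlapping intervals.
Two intervals (s1,e1) and (s2,e2) overlap if s1 < e2 and s2 < e1.
v0 (14-21) vs v1..v7: overlaps v6 -> 1
v1 (12-13) vs v2..v7: overlaps v4, v7 -> 2
v2 (1-8) vs v3..v7: overlaps v3, v7 -> 2
v3 (7-11) vs v4..v7: overlaps v4, v5, v7 -> 3
v4 (8-14) vs v5..v7: overlaps v5, v7 -> 2
v5 (10-12) vs v6..v7: overlaps v7 -> 1
v6 (15-16) vs v7: overlaps none -> 0
Total overlapping pairs = 1 + 2 + 2 + 3 + 2 + 1 + 0 = 11

11


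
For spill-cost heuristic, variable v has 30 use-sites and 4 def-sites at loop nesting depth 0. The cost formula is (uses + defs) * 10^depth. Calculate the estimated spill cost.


uses + defs = 30 + 4 = 34
10^0 = 1
Spill cost = 34 * 1 = 34

34


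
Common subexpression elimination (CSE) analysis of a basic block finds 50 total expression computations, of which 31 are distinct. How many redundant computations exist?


CSE count = total expressions - unique expressions
= 50 - 31 = 19

19


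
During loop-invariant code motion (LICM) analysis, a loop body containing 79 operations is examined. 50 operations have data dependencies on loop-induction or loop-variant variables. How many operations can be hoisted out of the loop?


Invariant candidates = total - loop-dependent
= 79 - 50 = 29

29


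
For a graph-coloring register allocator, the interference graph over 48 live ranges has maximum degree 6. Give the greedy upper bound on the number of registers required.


Greedy coloring never needs more than (max_degree + 1) colors: when coloring a vertex, at most max_degree neighbors are already colored.
Upper bound = 6 + 1 = 7

7


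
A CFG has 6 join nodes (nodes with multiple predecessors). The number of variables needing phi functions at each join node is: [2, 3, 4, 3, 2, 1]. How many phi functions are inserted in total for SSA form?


Total phi functions = sum of phi functions at each join node
= 2 + 3 + 4 + 3 + 2 + 1 = 15

15


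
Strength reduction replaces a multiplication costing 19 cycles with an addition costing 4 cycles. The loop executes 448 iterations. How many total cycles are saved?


Per-iteration saving = 19 - 4 = 15
Total saved = 448 * 15 = 6720

6720


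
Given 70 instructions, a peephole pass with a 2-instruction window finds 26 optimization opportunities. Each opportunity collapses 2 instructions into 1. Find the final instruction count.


Each match removes 1 instructions.
Total removed = 26 * 1 = 26
Remaining = 70 - 26 = 44

44


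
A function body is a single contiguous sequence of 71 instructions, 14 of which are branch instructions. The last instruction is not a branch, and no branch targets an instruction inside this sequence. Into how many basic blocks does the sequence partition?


With no in-sequence branch targets, the leaders are the first instruction plus the instruction after each branch.
Number of basic blocks = branches + 1
= 14 + 1 = 15

15


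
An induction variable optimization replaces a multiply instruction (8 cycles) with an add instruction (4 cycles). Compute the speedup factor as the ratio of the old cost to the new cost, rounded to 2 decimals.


Ratio = mult_cost / add_cost = 8 / 4 = 2.0

2.0


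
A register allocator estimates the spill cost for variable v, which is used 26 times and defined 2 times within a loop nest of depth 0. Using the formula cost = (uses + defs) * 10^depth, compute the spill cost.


uses + defs = 26 + 2 = 28
10^0 = 1
Spill cost = 28 * 1 = 28

28


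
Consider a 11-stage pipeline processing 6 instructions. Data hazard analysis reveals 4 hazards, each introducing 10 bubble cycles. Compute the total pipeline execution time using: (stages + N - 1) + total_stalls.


Base cycles = 11 + 6 - 1 = 16
Total stalls = 4 * 10 = 40
Total = 16 + 40 = 56

56


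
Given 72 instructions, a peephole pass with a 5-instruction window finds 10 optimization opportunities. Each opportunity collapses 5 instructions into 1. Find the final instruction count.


Each match removes 4 instructions.
Total removed = 10 * 4 = 40
Remaining = 72 - 40 = 32

32


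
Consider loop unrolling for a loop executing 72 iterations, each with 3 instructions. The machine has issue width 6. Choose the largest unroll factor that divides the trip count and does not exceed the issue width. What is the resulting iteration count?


Largest divisor of 72 <= 6 is 6
New iterations = 72 / 6 = 12

12


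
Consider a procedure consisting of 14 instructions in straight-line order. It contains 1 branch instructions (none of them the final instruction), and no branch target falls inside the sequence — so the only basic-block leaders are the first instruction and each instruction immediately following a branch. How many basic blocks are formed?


With no in-sequence branch targets, the leaders are the first instruction plus the instruction after each branch.
Number of basic blocks = branches + 1
= 1 + 1 = 2

2


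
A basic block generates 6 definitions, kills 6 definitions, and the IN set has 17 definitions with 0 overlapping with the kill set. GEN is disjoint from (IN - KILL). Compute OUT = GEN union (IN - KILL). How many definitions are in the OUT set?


IN - KILL: 17 - 0 = 17 surviving definitions
OUT = GEN + surviving = 6 + 17 = 23

23


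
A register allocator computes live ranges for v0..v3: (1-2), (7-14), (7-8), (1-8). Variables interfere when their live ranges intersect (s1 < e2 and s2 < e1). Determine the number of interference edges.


Check all pairs for overlapping intervals.
Two intervals (s1,e1) and (s2,e2) overlap if s1 < e2 and s2 < e1.
v0 (1-2) vs v1..v3: overlaps v3 -> 1
v1 (7-14) vs v2..v3: overlaps v2, v3 -> 2
v2 (7-8) vs v3: overlaps v3 -> 1
Total overlapping pairs = 1 + 2 + 1 = 4

4


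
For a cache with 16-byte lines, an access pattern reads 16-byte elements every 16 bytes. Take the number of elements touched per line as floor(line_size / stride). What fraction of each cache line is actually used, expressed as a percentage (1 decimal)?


Elements per cache line = floor(16 / 16) = 1
Bytes used = 1 * 16 = 16
Utilization = 16 / 16 * 100 = 100.0%

100.0


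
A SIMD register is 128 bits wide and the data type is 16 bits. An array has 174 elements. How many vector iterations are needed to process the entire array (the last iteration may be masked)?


Width = 128 / 16 = 8 elements per vector op
Iterations = ceil(174 / 8) = 22

22


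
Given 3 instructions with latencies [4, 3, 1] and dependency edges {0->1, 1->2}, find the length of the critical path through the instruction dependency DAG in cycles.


Compute longest path through dependency graph: dist(Ik) = max over predecessors of dist + latency(Ik).
dist(I0) = latency 4 = 4
dist(I1) = dist(I0) + 3 = 4 + 3 = 7
dist(I2) = dist(I1) + 1 = 7 + 1 = 8
Critical path = max dist = 8

8


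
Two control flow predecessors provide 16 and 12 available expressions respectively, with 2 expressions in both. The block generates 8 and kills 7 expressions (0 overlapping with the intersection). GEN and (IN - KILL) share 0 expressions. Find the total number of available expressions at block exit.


IN = intersection of predecessors = 2
IN - KILL = 2 - 0 = 2
|OUT| = |GEN| + |IN - KILL| - |GEN ∩ (IN - KILL)| = 8 + 2 - 0 = 10

10


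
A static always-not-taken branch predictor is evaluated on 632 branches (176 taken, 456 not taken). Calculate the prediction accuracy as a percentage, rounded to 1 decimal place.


Predictor: always-not-taken
Correct predictions = 456
Accuracy = 456 / 632 * 100 = 72.2%

72.2


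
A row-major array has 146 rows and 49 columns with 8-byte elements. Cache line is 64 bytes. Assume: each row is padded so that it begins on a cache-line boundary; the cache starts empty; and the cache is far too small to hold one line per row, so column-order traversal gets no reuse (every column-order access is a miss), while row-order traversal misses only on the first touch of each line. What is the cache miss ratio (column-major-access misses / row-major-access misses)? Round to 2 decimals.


Each row occupies 49 * 8 = 392 bytes and starts on a line boundary, so it spans ceil(392 / 64) = 7 cache lines.
Row-major traversal misses (one per line touched): 146 * ceil(49 * 8 / 64) = 1022
Column-major traversal misses (no reuse, every access misses): 146 * 49 = 7154
Ratio = 7154 / 1022 = 7.0

7.0


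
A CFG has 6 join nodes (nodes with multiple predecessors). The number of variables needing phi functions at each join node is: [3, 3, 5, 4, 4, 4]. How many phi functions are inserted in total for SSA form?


Total phi functions = sum of phi functions at each join node
= 3 + 3 + 5 + 4 + 4 + 4 = 23

23


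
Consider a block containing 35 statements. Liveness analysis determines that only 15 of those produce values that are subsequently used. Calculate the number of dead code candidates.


Dead code = total statements - live definitions
= 35 - 15 = 20

20


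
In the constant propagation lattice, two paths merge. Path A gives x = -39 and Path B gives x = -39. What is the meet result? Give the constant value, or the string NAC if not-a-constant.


Meet operation: if both paths give the same constant, result is that constant; if they differ, result is NAC (not-a-constant).
Path A: -39, Path B: -39 -> equal
Result: constant -> -39

-39


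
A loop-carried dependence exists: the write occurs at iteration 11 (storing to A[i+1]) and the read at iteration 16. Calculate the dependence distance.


Distance = read iteration - write iteration
= 16 - 11 = 5

5


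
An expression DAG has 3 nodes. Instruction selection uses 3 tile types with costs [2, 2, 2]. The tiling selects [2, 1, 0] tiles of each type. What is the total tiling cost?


Total cost = sum(count_i * cost_i)
= 2*2 + 1*2 + 0*2
= 6

6


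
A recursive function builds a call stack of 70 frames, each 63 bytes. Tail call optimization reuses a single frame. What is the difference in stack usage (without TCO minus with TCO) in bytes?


Without TCO: 70 * 63 = 4410 bytes
With TCO: reuse 1 frame = 63 bytes
Savings = 4410 - 63 = 4347

4347


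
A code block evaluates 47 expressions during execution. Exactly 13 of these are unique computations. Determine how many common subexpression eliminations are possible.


CSE count = total expressions - unique expressions
= 47 - 13 = 34

34


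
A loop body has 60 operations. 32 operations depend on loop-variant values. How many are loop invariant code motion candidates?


Invariant candidates = total - loop-dependent
= 60 - 32 = 28

28


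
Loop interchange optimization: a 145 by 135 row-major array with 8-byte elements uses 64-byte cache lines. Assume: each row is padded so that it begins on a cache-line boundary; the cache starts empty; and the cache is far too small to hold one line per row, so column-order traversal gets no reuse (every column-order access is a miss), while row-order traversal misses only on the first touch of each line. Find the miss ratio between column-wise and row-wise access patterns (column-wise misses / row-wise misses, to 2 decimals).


Each row occupies 135 * 8 = 1080 bytes and starts on a line boundary, so it spans ceil(1080 / 64) = 17 cache lines.
Row-major traversal misses (one per line touched): 145 * ceil(135 * 8 / 64) = 2465
Column-major traversal misses (no reuse, every access misses): 145 * 135 = 19575
Ratio = 19575 / 2465 = 7.94

7.94


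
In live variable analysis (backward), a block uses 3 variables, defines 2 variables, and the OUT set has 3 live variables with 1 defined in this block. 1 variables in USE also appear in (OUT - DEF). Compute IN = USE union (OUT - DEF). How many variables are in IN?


OUT - DEF: 3 - 1 = 2
|IN| = |USE| + |OUT - DEF| - |USE ∩ (OUT - DEF)| = 3 + 2 - 1 = 4

4


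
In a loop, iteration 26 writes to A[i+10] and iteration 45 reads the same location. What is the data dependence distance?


Distance = read iteration - write iteration
= 45 - 26 = 19

19


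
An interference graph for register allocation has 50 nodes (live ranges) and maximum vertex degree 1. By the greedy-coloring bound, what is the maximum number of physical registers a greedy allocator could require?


Greedy coloring never needs more than (max_degree + 1) colors: when coloring a vertex, at most max_degree neighbors are already colored.
Upper bound = 1 + 1 = 2

2


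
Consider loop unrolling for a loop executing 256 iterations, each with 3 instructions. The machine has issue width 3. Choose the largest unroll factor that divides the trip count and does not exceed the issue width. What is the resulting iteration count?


Largest divisor of 256 <= 3 is 2
New iterations = 256 / 2 = 128

128


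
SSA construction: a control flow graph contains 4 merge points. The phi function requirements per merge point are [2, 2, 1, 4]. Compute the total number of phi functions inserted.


Total phi functions = sum of phi functions at each join node
= 2 + 2 + 1 + 4 = 9

9


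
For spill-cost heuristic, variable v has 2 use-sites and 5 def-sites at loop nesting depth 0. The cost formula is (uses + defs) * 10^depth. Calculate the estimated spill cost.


uses + defs = 2 + 5 = 7
10^0 = 1
Spill cost = 7 * 1 = 7

7


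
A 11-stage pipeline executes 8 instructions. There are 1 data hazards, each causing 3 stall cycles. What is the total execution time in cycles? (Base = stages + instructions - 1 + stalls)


Base cycles = 11 + 8 - 1 = 18
Total stalls = 1 * 3 = 3
Total = 18 + 3 = 21

21


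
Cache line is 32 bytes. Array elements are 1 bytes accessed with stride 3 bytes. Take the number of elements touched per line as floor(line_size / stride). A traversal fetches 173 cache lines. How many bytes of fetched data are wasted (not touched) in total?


Elements per line = floor(32 / 3) = 10
Bytes used per line = 10 * 1 = 10
Wasted per line = 32 - 10 = 22
Total wasted = 22 * 173 = 3806

3806
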